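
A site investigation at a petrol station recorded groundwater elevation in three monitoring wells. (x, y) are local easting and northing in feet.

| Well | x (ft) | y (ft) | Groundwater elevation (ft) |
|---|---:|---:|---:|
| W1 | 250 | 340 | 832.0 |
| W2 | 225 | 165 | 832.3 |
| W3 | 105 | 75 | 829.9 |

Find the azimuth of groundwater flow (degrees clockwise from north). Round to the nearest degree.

282°

With h = a·x + b·y + c and W1 as origin, the differences give:
  (-25)·a + (-175)·b = +0.3
  (-145)·a + (-265)·b = -2.1
Eliminate b (×(-265) and ×(-175), subtract): -18750·a = -447.00 → a = ∂h/∂x = +0.02384
Back-substitute: b = ∂h/∂y = -0.005120.
Flow direction (−∇h) has components (-0.02384 E, +0.005120 N).
Azimuth = atan2(E, N) = atan2(-0.02384, +0.005120) = 282.1° ≈ 282°.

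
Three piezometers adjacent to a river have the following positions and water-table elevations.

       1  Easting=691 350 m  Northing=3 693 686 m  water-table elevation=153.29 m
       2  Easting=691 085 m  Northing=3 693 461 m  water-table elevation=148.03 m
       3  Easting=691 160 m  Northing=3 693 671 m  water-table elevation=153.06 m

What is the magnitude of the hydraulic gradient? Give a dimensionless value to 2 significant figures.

0.024

Taking 1 as reference: 2−1 = (-265, -225, -5.26); 3−1 = (-190, -15, -0.23).
Determinant of the coordinate differences = (-265)·(-15) − (-190)·(-225) = -38775.
∂h/∂x = [(-5.26)·(-15) − (-0.23)·(-225)] / -38775 = -0.0007002
∂h/∂y = [(-265)·(-0.23) − (-190)·(-5.26)] / -38775 = +0.02420
|∇h| = √(-0.0007002² + 0.02420²) = 0.02421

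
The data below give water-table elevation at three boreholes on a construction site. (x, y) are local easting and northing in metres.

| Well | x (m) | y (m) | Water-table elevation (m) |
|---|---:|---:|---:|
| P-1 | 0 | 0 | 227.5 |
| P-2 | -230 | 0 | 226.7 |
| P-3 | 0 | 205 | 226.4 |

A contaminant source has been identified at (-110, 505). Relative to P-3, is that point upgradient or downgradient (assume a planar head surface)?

∂h/∂x = (226.7 − 227.5) / (-230 − 0) = +0.003478
∂h/∂y = (226.4 − 227.5) / (205 − 0) = -0.005366
Head at (-110, 505) = 227.5 + (+0.003478)·(-110) + (-0.005366)·(505) = 224.41 m.
That is lower than the 226.4 m at P-3, so the point is downgradient.

downgradient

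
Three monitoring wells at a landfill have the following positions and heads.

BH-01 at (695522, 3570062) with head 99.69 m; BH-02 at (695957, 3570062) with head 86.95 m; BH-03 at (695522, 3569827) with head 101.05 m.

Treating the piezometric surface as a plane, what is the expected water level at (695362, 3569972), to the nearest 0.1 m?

104.9 m

∂h/∂x = (86.95 − 99.69) / (695957 − 695522) = -0.02929
∂h/∂y = (101.05 − 99.69) / (3569827 − 3570062) = -0.005787
h(695362, 3569972) = 99.69 + (-0.02929)·(-160) + (-0.005787)·(-90) = 99.69 +4.686 +0.521 = 104.897 m.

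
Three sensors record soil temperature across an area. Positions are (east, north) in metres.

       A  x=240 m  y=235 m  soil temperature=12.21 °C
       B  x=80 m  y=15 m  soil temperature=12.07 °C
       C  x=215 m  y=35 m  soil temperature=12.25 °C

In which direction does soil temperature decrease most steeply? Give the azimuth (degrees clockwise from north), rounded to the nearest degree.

285°

Differences from A: to B (Δx, Δy, Δh) = (-160, -220, -0.14); to C = (-25, -200, +0.04).
Solve a·Δx + b·Δy = ΔT: det = (-160)·(-200) − (-25)·(-220) = 26500.
∂T/∂x = [(-0.14)·(-200) − (+0.04)·(-220)] / 26500 = +0.001389
∂T/∂y = [(-160)·(+0.04) − (-25)·(-0.14)] / 26500 = -0.0003736
Steepest decrease is along −∇f: components (-0.001389 E, +0.0003736 N).
Azimuth = atan2(-0.001389, +0.0003736) = 285.1° ≈ 285°.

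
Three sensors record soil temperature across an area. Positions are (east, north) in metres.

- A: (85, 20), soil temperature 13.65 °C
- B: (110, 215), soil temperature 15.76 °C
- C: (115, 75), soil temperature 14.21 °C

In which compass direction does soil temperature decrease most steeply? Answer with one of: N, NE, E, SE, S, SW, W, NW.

S

Three-point gradient (reference A): Δ to B = (25, 195, +2.11), Δ to C = (30, 55, +0.56).
∂T/∂x = -0.001531, ∂T/∂y = +0.01102 (det = -4475).
Steepest decrease is along −∇f = (+0.001531 E, -0.01102 N) → south.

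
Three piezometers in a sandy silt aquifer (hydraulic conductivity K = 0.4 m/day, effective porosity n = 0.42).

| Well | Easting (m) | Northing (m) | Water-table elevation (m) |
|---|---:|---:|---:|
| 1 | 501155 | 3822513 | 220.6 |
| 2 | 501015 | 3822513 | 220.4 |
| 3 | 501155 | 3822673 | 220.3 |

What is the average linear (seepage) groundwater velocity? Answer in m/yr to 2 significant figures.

∂h/∂x = (220.4 − 220.6) / (501015 − 501155) = +0.001429
∂h/∂y = (220.3 − 220.6) / (3822673 − 3822513) = -0.001875
|∇h| = √(0.001429² + -0.001875²) = 0.002357
Seepage velocity v = K·i/n = 0.4 × 0.002357 / 0.42 = 0.002245 m/day = 0.82 m/yr.

0.82 m/yr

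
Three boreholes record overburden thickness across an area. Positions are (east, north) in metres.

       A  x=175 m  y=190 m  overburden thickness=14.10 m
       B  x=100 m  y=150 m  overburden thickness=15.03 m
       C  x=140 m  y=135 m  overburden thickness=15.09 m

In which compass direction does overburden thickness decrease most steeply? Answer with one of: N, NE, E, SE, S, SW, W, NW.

N

Differences from A: to B (Δx, Δy, Δh) = (-75, -40, +0.93); to C = (-35, -55, +0.99).
Determinant of the coordinate differences = (-75)·(-55) − (-35)·(-40) = 2725.
∂d/∂x = [(+0.93)·(-55) − (+0.99)·(-40)] / 2725 = -0.004239
∂d/∂y = [(-75)·(+0.99) − (-35)·(+0.93)] / 2725 = -0.01530
Steepest decrease is along −∇f = (+0.004239 E, +0.01530 N) → north.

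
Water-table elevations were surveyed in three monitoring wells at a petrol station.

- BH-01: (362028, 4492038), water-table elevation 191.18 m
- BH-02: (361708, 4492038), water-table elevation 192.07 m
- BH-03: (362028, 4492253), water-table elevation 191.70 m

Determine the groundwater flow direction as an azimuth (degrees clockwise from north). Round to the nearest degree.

∂h/∂x = (192.07 − 191.18) / (361708 − 362028) = -0.002781
∂h/∂y = (191.70 − 191.18) / (4492253 − 4492038) = +0.002419
Flow direction (−∇h) has components (+0.002781 E, -0.002419 N).
Azimuth = atan2(E, N) = atan2(+0.002781, -0.002419) = 131.0° ≈ 131°.

131°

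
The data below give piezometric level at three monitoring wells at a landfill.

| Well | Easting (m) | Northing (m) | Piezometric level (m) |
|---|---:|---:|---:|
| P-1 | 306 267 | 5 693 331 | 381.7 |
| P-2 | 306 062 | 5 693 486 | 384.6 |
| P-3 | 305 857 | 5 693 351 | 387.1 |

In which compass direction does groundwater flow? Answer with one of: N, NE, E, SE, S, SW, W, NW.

Differences from P-1: to P-2 (Δx, Δy, Δh) = (-205, 155, +2.9); to P-3 = (-410, 20, +5.4).
Determinant of the coordinate differences = (-205)·20 − (-410)·155 = 59450.
∂h/∂x = [(+2.9)·20 − (+5.4)·155] / 59450 = -0.01310
∂h/∂y = [(-205)·(+5.4) − (-410)·(+2.9)] / 59450 = +0.001379
Flow = −∇h = (+0.01310 east, -0.001379 north), which points east.

E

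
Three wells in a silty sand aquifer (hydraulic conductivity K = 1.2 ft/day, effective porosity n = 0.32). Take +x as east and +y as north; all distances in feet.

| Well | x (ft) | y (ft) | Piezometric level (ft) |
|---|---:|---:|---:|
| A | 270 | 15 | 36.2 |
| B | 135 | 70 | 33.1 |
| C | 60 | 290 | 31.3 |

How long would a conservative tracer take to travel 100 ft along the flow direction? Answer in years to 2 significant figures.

Differences from A: to B (Δx, Δy, Δh) = (-135, 55, -3.1); to C = (-210, 275, -4.9).
Solve a·Δx + b·Δy = Δh: det = (-135)·275 − (-210)·55 = -25575.
∂h/∂x = [(-3.1)·275 − (-4.9)·55] / -25575 = +0.02280
∂h/∂y = [(-135)·(-4.9) − (-210)·(-3.1)] / -25575 = -0.0004106
|∇h| = √(0.02280² + -0.0004106²) = 0.0228
Seepage velocity v = K·i/n = 1.2 × 0.0228 / 0.32 = 0.0855 ft/day.
t = 100 / 0.0855 = 1170 days = 3.2 years.

3.2 years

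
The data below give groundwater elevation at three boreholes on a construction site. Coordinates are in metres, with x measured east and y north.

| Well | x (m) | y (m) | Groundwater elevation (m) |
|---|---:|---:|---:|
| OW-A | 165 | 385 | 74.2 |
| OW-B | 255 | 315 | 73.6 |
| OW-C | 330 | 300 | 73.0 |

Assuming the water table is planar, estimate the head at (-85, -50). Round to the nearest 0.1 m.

Taking OW-A as reference: OW-B−OW-A = (90, -70, -0.6); OW-C−OW-A = (165, -85, -1.2).
Solve a·Δx + b·Δy = Δh: det = 90·(-85) − 165·(-70) = 3900.
∂h/∂x = [(-0.6)·(-85) − (-1.2)·(-70)] / 3900 = -0.008462
∂h/∂y = [90·(-1.2) − 165·(-0.6)] / 3900 = -0.002308
h(-85, -50) = 74.2 + (-0.008462)·(-250) + (-0.002308)·(-435) = 74.2 +2.115 +1.004 = 77.319 m.

77.3 m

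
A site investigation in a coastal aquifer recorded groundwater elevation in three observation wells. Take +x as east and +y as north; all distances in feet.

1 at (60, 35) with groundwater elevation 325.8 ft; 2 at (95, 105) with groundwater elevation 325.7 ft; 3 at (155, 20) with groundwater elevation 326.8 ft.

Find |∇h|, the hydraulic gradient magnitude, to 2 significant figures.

0.011

Taking 1 as reference: 2−1 = (35, 70, -0.1); 3−1 = (95, -15, +1.0).
Determinant of the coordinate differences = 35·(-15) − 95·70 = -7175.
∂h/∂x = [(-0.1)·(-15) − (+1.0)·70] / -7175 = +0.009547
∂h/∂y = [35·(+1.0) − 95·(-0.1)] / -7175 = -0.006202
|∇h| = √(0.009547² + -0.006202²) = 0.01138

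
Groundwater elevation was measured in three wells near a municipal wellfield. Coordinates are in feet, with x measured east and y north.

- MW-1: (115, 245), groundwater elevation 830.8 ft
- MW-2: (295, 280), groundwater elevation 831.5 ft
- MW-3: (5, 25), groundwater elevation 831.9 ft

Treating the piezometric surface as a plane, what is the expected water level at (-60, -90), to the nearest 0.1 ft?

832.4 ft

Taking MW-1 as reference: MW-2−MW-1 = (180, 35, +0.7); MW-3−MW-1 = (-110, -220, +1.1).
Determinant of the coordinate differences = 180·(-220) − (-110)·35 = -35750.
∂h/∂x = [(+0.7)·(-220) − (+1.1)·35] / -35750 = +0.005385
∂h/∂y = [180·(+1.1) − (-110)·(+0.7)] / -35750 = -0.007692
h(-60, -90) = 830.8 + (+0.005385)·(-175) + (-0.007692)·(-335) = 830.8 -0.942 +2.577 = 832.435 ft.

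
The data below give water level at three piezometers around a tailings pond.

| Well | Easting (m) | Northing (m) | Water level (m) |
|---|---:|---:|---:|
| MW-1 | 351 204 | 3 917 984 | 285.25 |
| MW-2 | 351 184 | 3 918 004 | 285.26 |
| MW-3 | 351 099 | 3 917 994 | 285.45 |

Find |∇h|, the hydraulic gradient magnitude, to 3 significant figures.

Taking MW-1 as reference: MW-2−MW-1 = (-20, 20, +0.01); MW-3−MW-1 = (-105, 10, +0.20).
Solve a·Δx + b·Δy = Δh: det = (-20)·10 − (-105)·20 = 1900.
∂h/∂x = [(+0.01)·10 − (+0.20)·20] / 1900 = -0.002053
∂h/∂y = [(-20)·(+0.20) − (-105)·(+0.01)] / 1900 = -0.001553
|∇h| = √(-0.002053² + -0.001553²) = 0.002574

0.00257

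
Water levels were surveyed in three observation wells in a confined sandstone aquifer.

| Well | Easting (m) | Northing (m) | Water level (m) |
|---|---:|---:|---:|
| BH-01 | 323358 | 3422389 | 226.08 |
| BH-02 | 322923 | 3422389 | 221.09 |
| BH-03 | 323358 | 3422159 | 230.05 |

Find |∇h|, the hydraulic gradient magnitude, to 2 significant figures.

∂h/∂x = (221.09 − 226.08) / (322923 − 323358) = +0.01147
∂h/∂y = (230.05 − 226.08) / (3422159 − 3422389) = -0.01726
|∇h| = √(0.01147² + -0.01726²) = 0.02072

0.021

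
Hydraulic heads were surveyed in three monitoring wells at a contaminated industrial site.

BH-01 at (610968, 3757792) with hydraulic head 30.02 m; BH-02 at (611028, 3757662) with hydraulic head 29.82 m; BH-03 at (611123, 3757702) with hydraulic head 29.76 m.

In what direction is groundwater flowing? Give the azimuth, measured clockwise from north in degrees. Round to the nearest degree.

134°

Differences from BH-01: to BH-02 (Δx, Δy, Δh) = (60, -130, -0.20); to BH-03 = (155, -90, -0.26).
Solve a·Δx + b·Δy = Δh: det = 60·(-90) − 155·(-130) = 14750.
∂h/∂x = [(-0.20)·(-90) − (-0.26)·(-130)] / 14750 = -0.001071
∂h/∂y = [60·(-0.26) − 155·(-0.20)] / 14750 = +0.001044
Flow direction (−∇h) has components (+0.001071 E, -0.001044 N).
Azimuth = atan2(E, N) = atan2(+0.001071, -0.001044) = 134.3° ≈ 134°.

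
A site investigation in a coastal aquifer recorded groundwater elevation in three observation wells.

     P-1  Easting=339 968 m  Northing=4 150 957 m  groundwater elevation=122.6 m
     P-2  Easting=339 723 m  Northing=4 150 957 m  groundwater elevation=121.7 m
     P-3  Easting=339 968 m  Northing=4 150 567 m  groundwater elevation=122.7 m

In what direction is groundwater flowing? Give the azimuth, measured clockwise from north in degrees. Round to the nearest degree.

∂h/∂x = (121.7 − 122.6) / (339723 − 339968) = +0.003673
∂h/∂y = (122.7 − 122.6) / (4150567 − 4150957) = -0.0002564
Flow direction (−∇h) has components (-0.003673 E, +0.0002564 N).
Azimuth = atan2(E, N) = atan2(-0.003673, +0.0002564) = 274.0° ≈ 274°.

274°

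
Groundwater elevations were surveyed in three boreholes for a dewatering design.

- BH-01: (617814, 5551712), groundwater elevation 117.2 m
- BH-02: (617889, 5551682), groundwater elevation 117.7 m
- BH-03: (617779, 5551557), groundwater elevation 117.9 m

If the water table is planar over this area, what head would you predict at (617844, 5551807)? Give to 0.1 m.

With h = a·x + b·y + c and BH-01 as origin, the differences give:
  75·a + (-30)·b = +0.5
  (-35)·a + (-155)·b = +0.7
Eliminate b (×(-155) and ×(-30), subtract): -12675·a = -56.50 → a = ∂h/∂x = +0.004458
Back-substitute: b = ∂h/∂y = -0.005523.
h(617844, 5551807) = 117.2 + (+0.004458)·(30) + (-0.005523)·(95) = 117.2 +0.134 -0.525 = 116.809 m.

116.8 m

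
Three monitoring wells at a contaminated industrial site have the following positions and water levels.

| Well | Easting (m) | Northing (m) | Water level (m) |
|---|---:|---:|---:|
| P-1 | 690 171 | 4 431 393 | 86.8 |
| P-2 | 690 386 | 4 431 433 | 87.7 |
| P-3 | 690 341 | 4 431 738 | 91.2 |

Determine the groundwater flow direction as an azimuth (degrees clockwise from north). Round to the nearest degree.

Differences from P-1: to P-2 (Δx, Δy, Δh) = (215, 40, +0.9); to P-3 = (170, 345, +4.4).
Determinant of the coordinate differences = 215·345 − 170·40 = 67375.
∂h/∂x = [(+0.9)·345 − (+4.4)·40] / 67375 = +0.001996
∂h/∂y = [215·(+4.4) − 170·(+0.9)] / 67375 = +0.01177
Flow direction (−∇h) has components (-0.001996 E, -0.01177 N).
Azimuth = atan2(E, N) = atan2(-0.001996, -0.01177) = 189.6° ≈ 190°.

190°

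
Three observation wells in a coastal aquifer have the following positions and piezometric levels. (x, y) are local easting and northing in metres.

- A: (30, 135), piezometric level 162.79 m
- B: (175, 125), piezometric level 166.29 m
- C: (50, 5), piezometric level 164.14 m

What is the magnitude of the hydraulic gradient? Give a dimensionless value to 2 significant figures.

0.025

Differences from A: to B (Δx, Δy, Δh) = (145, -10, +3.50); to C = (20, -130, +1.35).
Determinant of the coordinate differences = 145·(-130) − 20·(-10) = -18650.
∂h/∂x = [(+3.50)·(-130) − (+1.35)·(-10)] / -18650 = +0.02367
∂h/∂y = [145·(+1.35) − 20·(+3.50)] / -18650 = -0.006743
|∇h| = √(0.02367² + -0.006743²) = 0.02461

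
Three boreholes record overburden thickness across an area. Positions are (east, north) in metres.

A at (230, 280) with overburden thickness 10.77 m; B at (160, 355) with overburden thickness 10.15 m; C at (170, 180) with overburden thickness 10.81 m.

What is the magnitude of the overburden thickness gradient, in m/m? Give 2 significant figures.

0.0062 m/m

Taking A as reference: B−A = (-70, 75, -0.62); C−A = (-60, -100, +0.04).
Determinant of the coordinate differences = (-70)·(-100) − (-60)·75 = 11500.
∂d/∂x = [(-0.62)·(-100) − (+0.04)·75] / 11500 = +0.005130
∂d/∂y = [(-70)·(+0.04) − (-60)·(-0.62)] / 11500 = -0.003478
|∇f| = √(0.005130² + -0.003478²) = 0.006198 m/m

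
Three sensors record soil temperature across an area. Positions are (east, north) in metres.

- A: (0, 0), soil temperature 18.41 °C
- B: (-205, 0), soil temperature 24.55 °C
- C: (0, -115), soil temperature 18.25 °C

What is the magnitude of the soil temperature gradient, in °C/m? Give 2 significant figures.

∂T/∂x = (24.55 − 18.41) / (-205 − 0) = -0.02995
∂T/∂y = (18.25 − 18.41) / (-115 − 0) = +0.001391
|∇f| = √(-0.02995² + 0.001391²) = 0.02998 °C/m

0.030 °C/m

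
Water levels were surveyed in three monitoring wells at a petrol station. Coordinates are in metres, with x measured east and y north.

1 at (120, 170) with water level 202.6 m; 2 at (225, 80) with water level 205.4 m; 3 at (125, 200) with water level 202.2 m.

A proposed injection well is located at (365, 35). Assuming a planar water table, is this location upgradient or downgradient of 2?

Taking 1 as reference: 2−1 = (105, -90, +2.8); 3−1 = (5, 30, -0.4).
Solve a·Δx + b·Δy = Δh: det = 105·30 − 5·(-90) = 3600.
∂h/∂x = [(+2.8)·30 − (-0.4)·(-90)] / 3600 = +0.01333
∂h/∂y = [105·(-0.4) − 5·(+2.8)] / 3600 = -0.01556
Head at (365, 35) = 202.6 + (+0.01333)·(245) + (-0.01556)·(-135) = 207.97 m.
That is higher than the 205.4 m at 2, so the point is upgradient.

upgradient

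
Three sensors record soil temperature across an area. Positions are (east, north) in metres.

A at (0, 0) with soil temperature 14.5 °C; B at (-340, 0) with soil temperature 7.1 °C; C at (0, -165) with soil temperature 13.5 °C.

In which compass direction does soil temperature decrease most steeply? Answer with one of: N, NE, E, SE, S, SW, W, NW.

W

∂T/∂x = (7.1 − 14.5) / (-340 − 0) = +0.02176
∂T/∂y = (13.5 − 14.5) / (-165 − 0) = +0.006061
Steepest decrease is along −∇f = (-0.02176 E, -0.006061 N) → west.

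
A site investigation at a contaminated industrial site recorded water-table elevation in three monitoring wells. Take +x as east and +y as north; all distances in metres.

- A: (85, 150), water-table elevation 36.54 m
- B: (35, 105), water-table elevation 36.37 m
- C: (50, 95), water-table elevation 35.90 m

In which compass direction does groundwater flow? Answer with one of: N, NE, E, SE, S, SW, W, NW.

SE

Taking A as reference: B−A = (-50, -45, -0.17); C−A = (-35, -55, -0.64).
Solve a·Δx + b·Δy = Δh: det = (-50)·(-55) − (-35)·(-45) = 1175.
∂h/∂x = [(-0.17)·(-55) − (-0.64)·(-45)] / 1175 = -0.01655
∂h/∂y = [(-50)·(-0.64) − (-35)·(-0.17)] / 1175 = +0.02217
Flow = −∇h = (+0.01655 east, -0.02217 north), which points southeast.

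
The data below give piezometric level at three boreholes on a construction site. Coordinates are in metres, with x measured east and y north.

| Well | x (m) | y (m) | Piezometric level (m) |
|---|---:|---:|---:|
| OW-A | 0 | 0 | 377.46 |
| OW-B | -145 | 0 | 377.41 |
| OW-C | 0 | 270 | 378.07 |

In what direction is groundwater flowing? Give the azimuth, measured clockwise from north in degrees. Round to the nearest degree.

189°

∂h/∂x = (377.41 − 377.46) / (-145 − 0) = +0.0003448
∂h/∂y = (378.07 − 377.46) / (270 − 0) = +0.002259
Flow direction (−∇h) has components (-0.0003448 E, -0.002259 N).
Azimuth = atan2(E, N) = atan2(-0.0003448, -0.002259) = 188.7° ≈ 189°.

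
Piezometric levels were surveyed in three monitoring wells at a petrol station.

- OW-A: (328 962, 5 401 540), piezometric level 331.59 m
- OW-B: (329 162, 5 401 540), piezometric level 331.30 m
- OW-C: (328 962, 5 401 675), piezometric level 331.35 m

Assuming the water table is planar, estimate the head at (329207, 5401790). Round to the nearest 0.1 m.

330.8 m

∂h/∂x = (331.30 − 331.59) / (329162 − 328962) = -0.001450
∂h/∂y = (331.35 − 331.59) / (5401675 − 5401540) = -0.001778
h(329207, 5401790) = 331.59 + (-0.001450)·(245) + (-0.001778)·(250) = 331.59 -0.355 -0.444 = 330.790 m.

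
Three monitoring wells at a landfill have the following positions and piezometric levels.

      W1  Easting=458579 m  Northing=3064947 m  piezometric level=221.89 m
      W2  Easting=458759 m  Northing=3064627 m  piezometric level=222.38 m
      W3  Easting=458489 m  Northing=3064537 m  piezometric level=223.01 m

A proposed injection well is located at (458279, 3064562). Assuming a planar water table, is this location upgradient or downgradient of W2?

upgradient

Taking W1 as reference: W2−W1 = (180, -320, +0.49); W3−W1 = (-90, -410, +1.12).
Determinant of the coordinate differences = 180·(-410) − (-90)·(-320) = -102600.
∂h/∂x = [(+0.49)·(-410) − (+1.12)·(-320)] / -102600 = -0.001535
∂h/∂y = [180·(+1.12) − (-90)·(+0.49)] / -102600 = -0.002395
Head at (458279, 3064562) = 221.89 + (-0.001535)·(-300) + (-0.002395)·(-385) = 223.27 m.
That is higher than the 222.38 m at W2, so the point is upgradient.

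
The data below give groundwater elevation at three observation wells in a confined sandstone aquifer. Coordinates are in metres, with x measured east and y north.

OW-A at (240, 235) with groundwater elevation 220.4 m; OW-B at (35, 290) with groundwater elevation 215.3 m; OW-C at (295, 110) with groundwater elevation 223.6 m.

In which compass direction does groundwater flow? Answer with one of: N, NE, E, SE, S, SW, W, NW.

Differences from OW-A: to OW-B (Δx, Δy, Δh) = (-205, 55, -5.1); to OW-C = (55, -125, +3.2).
Solve a·Δx + b·Δy = Δh: det = (-205)·(-125) − 55·55 = 22600.
∂h/∂x = [(-5.1)·(-125) − (+3.2)·55] / 22600 = +0.02042
∂h/∂y = [(-205)·(+3.2) − 55·(-5.1)] / 22600 = -0.01662
Flow = −∇h = (-0.02042 east, +0.01662 north), which points northwest.

NW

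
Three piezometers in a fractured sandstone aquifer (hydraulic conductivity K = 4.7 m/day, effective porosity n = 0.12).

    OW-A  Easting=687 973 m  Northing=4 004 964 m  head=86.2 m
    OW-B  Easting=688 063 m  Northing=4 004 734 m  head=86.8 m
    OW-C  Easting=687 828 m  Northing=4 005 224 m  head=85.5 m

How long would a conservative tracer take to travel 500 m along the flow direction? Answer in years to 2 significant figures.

Three-point gradient (reference OW-A): Δ to OW-B = (90, -230, +0.6), Δ to OW-C = (-145, 260, -0.7).
∂h/∂x = +0.0005025, ∂h/∂y = -0.002412 (det = -9950).
|∇h| = √(0.0005025² + -0.002412²) = 0.002464
Seepage velocity v = K·i/n = 4.7 × 0.002464 / 0.12 = 0.09651 m/day.
t = 500 / 0.09651 = 5181 days = 14.2 years.

14 years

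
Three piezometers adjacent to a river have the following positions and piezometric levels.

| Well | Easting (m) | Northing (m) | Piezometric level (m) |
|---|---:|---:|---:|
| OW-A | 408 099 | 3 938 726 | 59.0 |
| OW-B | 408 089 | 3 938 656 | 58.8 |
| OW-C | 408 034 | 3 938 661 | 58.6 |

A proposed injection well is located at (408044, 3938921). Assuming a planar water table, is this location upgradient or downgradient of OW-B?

upgradient

Taking OW-A as reference: OW-B−OW-A = (-10, -70, -0.2); OW-C−OW-A = (-65, -65, -0.4).
Solve a·Δx + b·Δy = Δh: det = (-10)·(-65) − (-65)·(-70) = -3900.
∂h/∂x = [(-0.2)·(-65) − (-0.4)·(-70)] / -3900 = +0.003846
∂h/∂y = [(-10)·(-0.4) − (-65)·(-0.2)] / -3900 = +0.002308
Head at (408044, 3938921) = 59.0 + (+0.003846)·(-55) + (+0.002308)·(195) = 59.24 m.
That is higher than the 58.8 m at OW-B, so the point is upgradient.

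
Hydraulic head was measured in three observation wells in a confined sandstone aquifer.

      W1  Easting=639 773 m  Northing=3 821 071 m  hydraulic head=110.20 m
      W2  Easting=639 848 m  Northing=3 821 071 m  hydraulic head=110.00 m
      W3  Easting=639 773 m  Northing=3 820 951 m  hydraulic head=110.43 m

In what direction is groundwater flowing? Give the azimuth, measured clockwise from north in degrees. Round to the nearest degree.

∂h/∂x = (110.00 − 110.20) / (639848 − 639773) = -0.002667
∂h/∂y = (110.43 − 110.20) / (3820951 − 3821071) = -0.001917
Flow direction (−∇h) has components (+0.002667 E, +0.001917 N).
Azimuth = atan2(E, N) = atan2(+0.002667, +0.001917) = 54.3° ≈ 054°.

054°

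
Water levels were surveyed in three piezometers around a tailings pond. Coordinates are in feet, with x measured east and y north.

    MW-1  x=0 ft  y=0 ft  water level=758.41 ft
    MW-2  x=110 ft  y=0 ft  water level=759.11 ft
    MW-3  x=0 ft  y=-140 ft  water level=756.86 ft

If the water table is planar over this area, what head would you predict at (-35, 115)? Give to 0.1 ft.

∂h/∂x = (759.11 − 758.41) / (110 − 0) = +0.006364
∂h/∂y = (756.86 − 758.41) / (-140 − 0) = +0.01107
h(-35, 115) = 758.41 + (+0.006364)·(-35) + (+0.01107)·(115) = 758.41 -0.223 +1.273 = 759.460 ft.

759.5 ft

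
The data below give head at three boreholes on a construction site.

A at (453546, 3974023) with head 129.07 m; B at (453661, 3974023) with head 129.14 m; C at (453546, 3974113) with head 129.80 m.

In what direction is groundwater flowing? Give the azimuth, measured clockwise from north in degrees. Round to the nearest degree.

∂h/∂x = (129.14 − 129.07) / (453661 − 453546) = +0.0006087
∂h/∂y = (129.80 − 129.07) / (3974113 − 3974023) = +0.008111
Flow direction (−∇h) has components (-0.0006087 E, -0.008111 N).
Azimuth = atan2(E, N) = atan2(-0.0006087, -0.008111) = 184.3° ≈ 184°.

184°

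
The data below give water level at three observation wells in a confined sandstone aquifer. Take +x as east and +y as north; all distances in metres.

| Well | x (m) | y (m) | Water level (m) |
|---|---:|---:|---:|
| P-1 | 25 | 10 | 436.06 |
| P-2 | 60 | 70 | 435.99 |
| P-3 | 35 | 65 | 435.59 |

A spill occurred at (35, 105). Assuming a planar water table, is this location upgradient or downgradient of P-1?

downgradient

With h = a·x + b·y + c and P-1 as origin, the differences give:
  35·a + 60·b = -0.07
  10·a + 55·b = -0.47
Eliminate b (×55 and ×60, subtract): 1325·a = 24.350 → a = ∂h/∂x = +0.01838
Back-substitute: b = ∂h/∂y = -0.01189.
Head at (35, 105) = 436.06 + (+0.01838)·(10) + (-0.01189)·(95) = 435.11 m.
That is lower than the 436.06 m at P-1, so the point is downgradient.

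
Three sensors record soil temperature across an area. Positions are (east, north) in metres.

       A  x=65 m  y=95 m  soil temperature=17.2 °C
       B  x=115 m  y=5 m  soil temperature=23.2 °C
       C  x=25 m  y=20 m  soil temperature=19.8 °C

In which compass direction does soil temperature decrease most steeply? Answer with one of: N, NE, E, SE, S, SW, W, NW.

Taking A as reference: B−A = (50, -90, +6.0); C−A = (-40, -75, +2.6).
Determinant of the coordinate differences = 50·(-75) − (-40)·(-90) = -7350.
∂T/∂x = [(+6.0)·(-75) − (+2.6)·(-90)] / -7350 = +0.02939
∂T/∂y = [50·(+2.6) − (-40)·(+6.0)] / -7350 = -0.05034
Steepest decrease is along −∇f = (-0.02939 E, +0.05034 N) → northwest.

NW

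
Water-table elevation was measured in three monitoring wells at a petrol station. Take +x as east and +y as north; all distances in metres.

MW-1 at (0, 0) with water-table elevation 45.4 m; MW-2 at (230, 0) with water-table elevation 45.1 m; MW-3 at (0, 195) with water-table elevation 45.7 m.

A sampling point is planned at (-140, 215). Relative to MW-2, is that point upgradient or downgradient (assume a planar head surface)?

∂h/∂x = (45.1 − 45.4) / (230 − 0) = -0.001304
∂h/∂y = (45.7 − 45.4) / (195 − 0) = +0.001538
Head at (-140, 215) = 45.4 + (-0.001304)·(-140) + (+0.001538)·(215) = 45.91 m.
That is higher than the 45.1 m at MW-2, so the point is upgradient.

upgradient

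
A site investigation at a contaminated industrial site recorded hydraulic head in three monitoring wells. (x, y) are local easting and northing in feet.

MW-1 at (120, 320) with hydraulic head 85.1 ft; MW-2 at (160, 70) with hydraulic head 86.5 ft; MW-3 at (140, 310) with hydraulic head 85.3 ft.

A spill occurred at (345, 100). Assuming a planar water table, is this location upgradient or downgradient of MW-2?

Differences from MW-1: to MW-2 (Δx, Δy, Δh) = (40, -250, +1.4); to MW-3 = (20, -10, +0.2).
Solve a·Δx + b·Δy = Δh: det = 40·(-10) − 20·(-250) = 4600.
∂h/∂x = [(+1.4)·(-10) − (+0.2)·(-250)] / 4600 = +0.007826
∂h/∂y = [40·(+0.2) − 20·(+1.4)] / 4600 = -0.004348
Head at (345, 100) = 85.1 + (+0.007826)·(225) + (-0.004348)·(-220) = 87.82 ft.
That is higher than the 86.5 ft at MW-2, so the point is upgradient.

upgradient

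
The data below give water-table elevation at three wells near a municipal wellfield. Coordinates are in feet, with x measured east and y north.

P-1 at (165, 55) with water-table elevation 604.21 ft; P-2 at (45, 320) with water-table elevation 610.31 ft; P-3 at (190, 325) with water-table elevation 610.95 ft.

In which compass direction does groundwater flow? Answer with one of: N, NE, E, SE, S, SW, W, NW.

Taking P-1 as reference: P-2−P-1 = (-120, 265, +6.10); P-3−P-1 = (25, 270, +6.74).
Solve a·Δx + b·Δy = Δh: det = (-120)·270 − 25·265 = -39025.
∂h/∂x = [(+6.10)·270 − (+6.74)·265] / -39025 = +0.003564
∂h/∂y = [(-120)·(+6.74) − 25·(+6.10)] / -39025 = +0.02463
Flow = −∇h = (-0.003564 east, -0.02463 north), which points south.

S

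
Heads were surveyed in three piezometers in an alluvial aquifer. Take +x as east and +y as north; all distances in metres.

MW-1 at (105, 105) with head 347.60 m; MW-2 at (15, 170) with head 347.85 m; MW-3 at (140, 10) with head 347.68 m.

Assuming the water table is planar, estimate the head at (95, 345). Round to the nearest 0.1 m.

Three-point gradient (reference MW-1): Δ to MW-2 = (-90, 65, +0.25), Δ to MW-3 = (35, -95, +0.08).
∂h/∂x = -0.004614, ∂h/∂y = -0.002542 (det = 6275).
h(95, 345) = 347.60 + (-0.004614)·(-10) + (-0.002542)·(240) = 347.60 +0.046 -0.610 = 347.036 m.

347.0 m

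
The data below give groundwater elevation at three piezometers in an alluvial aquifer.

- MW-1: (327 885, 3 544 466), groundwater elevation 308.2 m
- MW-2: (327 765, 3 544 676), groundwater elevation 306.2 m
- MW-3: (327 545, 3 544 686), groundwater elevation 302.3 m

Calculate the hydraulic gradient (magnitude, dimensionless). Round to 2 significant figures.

Three-point gradient (reference MW-1): Δ to MW-2 = (-120, 210, -2.0), Δ to MW-3 = (-340, 220, -5.9).
∂h/∂x = +0.01776, ∂h/∂y = +0.0006222 (det = 45000).
|∇h| = √(0.01776² + 0.0006222²) = 0.01777

0.018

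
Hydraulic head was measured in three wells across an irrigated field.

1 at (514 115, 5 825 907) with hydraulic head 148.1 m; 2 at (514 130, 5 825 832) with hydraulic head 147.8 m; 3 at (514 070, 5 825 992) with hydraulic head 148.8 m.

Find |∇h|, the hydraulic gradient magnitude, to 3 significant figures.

0.0129

Taking 1 as reference: 2−1 = (15, -75, -0.3); 3−1 = (-45, 85, +0.7).
Determinant of the coordinate differences = 15·85 − (-45)·(-75) = -2100.
∂h/∂x = [(-0.3)·85 − (+0.7)·(-75)] / -2100 = -0.01286
∂h/∂y = [15·(+0.7) − (-45)·(-0.3)] / -2100 = +0.001429
|∇h| = √(-0.01286² + 0.001429²) = 0.01294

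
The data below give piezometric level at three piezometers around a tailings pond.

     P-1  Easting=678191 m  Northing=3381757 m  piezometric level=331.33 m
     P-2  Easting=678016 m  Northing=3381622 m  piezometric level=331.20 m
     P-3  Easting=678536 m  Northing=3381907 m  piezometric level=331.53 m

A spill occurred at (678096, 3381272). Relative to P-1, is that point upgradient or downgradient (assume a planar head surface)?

downgradient

With h = a·x + b·y + c and P-1 as origin, the differences give:
  (-175)·a + (-135)·b = -0.13
  345·a + 150·b = +0.20
Eliminate b (×150 and ×(-135), subtract): 20325·a = 7.500 → a = ∂h/∂x = +0.0003690
Back-substitute: b = ∂h/∂y = +0.0004846.
Head at (678096, 3381272) = 331.33 + (+0.0003690)·(-95) + (+0.0004846)·(-485) = 331.06 m.
That is lower than the 331.33 m at P-1, so the point is downgradient.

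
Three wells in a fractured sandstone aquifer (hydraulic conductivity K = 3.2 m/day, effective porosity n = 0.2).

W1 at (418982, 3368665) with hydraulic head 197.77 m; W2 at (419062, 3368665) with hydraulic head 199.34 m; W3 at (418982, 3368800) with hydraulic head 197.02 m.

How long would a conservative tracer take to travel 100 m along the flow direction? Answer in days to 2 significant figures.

310 days

∂h/∂x = (199.34 − 197.77) / (419062 − 418982) = +0.01962
∂h/∂y = (197.02 − 197.77) / (3368800 − 3368665) = -0.005556
|∇h| = √(0.01962² + -0.005556²) = 0.02039
Seepage velocity v = K·i/n = 3.2 × 0.02039 / 0.2 = 0.3262 m/day.
t = 100 / 0.3262 = 306.6 days.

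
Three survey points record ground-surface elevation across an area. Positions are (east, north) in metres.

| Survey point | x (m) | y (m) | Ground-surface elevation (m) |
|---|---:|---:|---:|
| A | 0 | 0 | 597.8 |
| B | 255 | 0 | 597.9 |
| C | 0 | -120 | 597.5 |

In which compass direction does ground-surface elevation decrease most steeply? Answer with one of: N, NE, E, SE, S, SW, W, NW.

S

∂z/∂x = (597.9 − 597.8) / (255 − 0) = +0.0003922
∂z/∂y = (597.5 − 597.8) / (-120 − 0) = +0.002500
Steepest decrease is along −∇f = (-0.0003922 E, -0.002500 N) → south.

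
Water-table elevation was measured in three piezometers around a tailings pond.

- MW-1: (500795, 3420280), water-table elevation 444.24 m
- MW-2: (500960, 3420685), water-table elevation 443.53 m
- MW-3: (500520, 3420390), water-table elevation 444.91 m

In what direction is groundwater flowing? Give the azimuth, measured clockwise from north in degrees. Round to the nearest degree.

076°

With h = a·x + b·y + c and MW-1 as origin, the differences give:
  165·a + 405·b = -0.71
  (-275)·a + 110·b = +0.67
Eliminate b (×110 and ×405, subtract): 129525·a = -349.450 → a = ∂h/∂x = -0.002698
Back-substitute: b = ∂h/∂y = -0.0006539.
Flow direction (−∇h) has components (+0.002698 E, +0.0006539 N).
Azimuth = atan2(E, N) = atan2(+0.002698, +0.0006539) = 76.4° ≈ 076°.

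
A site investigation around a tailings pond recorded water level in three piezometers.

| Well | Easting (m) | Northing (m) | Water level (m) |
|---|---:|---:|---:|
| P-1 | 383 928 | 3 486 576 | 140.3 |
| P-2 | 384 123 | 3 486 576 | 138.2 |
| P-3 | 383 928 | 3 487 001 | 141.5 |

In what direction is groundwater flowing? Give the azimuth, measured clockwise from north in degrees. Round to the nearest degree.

105°

∂h/∂x = (138.2 − 140.3) / (384123 − 383928) = -0.01077
∂h/∂y = (141.5 − 140.3) / (3487001 − 3486576) = +0.002824
Flow direction (−∇h) has components (+0.01077 E, -0.002824 N).
Azimuth = atan2(E, N) = atan2(+0.01077, -0.002824) = 104.7° ≈ 105°.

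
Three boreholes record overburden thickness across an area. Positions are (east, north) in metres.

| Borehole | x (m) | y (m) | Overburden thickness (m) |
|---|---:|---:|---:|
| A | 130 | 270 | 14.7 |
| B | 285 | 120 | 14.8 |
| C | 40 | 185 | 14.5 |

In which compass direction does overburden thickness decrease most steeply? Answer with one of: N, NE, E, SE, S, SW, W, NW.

SW

Differences from A: to B (Δx, Δy, Δh) = (155, -150, +0.1); to C = (-90, -85, -0.2).
Determinant of the coordinate differences = 155·(-85) − (-90)·(-150) = -26675.
∂d/∂x = [(+0.1)·(-85) − (-0.2)·(-150)] / -26675 = +0.001443
∂d/∂y = [155·(-0.2) − (-90)·(+0.1)] / -26675 = +0.0008247
Steepest decrease is along −∇f = (-0.001443 E, -0.0008247 N) → southwest.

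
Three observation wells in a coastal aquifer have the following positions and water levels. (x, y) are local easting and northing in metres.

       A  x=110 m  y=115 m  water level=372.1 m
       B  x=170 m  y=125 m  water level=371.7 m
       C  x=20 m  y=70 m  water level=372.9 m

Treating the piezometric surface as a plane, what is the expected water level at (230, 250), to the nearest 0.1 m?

With h = a·x + b·y + c and A as origin, the differences give:
  60·a + 10·b = -0.4
  (-90)·a + (-45)·b = +0.8
Eliminate b (×(-45) and ×10, subtract): -1800·a = 10.00 → a = ∂h/∂x = -0.005556
Back-substitute: b = ∂h/∂y = -0.006667.
h(230, 250) = 372.1 + (-0.005556)·(120) + (-0.006667)·(135) = 372.1 -0.667 -0.900 = 370.533 m.

370.5 m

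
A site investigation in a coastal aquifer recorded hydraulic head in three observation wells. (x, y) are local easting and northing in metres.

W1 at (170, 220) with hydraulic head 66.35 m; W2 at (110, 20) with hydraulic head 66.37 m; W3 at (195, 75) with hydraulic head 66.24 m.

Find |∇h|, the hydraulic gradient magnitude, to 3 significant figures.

Three-point gradient (reference W1): Δ to W2 = (-60, -200, +0.02), Δ to W3 = (25, -145, -0.11).
∂h/∂x = -0.001818, ∂h/∂y = +0.0004453 (det = 13700).
|∇h| = √(-0.001818² + 0.0004453²) = 0.001872

0.00187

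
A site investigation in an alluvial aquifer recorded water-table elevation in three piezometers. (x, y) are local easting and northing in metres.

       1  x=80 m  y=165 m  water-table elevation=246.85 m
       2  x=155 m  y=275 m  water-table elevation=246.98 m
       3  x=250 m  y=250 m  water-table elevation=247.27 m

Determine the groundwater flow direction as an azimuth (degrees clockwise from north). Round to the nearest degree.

Three-point gradient (reference 1): Δ to 2 = (75, 110, +0.13), Δ to 3 = (170, 85, +0.42).
∂h/∂x = +0.002852, ∂h/∂y = -0.0007627 (det = -12325).
Flow direction (−∇h) has components (-0.002852 E, +0.0007627 N).
Azimuth = atan2(E, N) = atan2(-0.002852, +0.0007627) = 285.0° ≈ 285°.

285°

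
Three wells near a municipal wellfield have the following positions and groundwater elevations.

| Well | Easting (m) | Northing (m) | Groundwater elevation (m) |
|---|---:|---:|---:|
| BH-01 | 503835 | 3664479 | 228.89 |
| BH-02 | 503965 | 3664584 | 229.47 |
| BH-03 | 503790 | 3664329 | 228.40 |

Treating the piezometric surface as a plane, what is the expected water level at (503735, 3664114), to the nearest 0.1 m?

Differences from BH-01: to BH-02 (Δx, Δy, Δh) = (130, 105, +0.58); to BH-03 = (-45, -150, -0.49).
Solve a·Δx + b·Δy = Δh: det = 130·(-150) − (-45)·105 = -14775.
∂h/∂x = [(+0.58)·(-150) − (-0.49)·105] / -14775 = +0.002406
∂h/∂y = [130·(-0.49) − (-45)·(+0.58)] / -14775 = +0.002545
h(503735, 3664114) = 228.89 + (+0.002406)·(-100) + (+0.002545)·(-365) = 228.89 -0.241 -0.929 = 227.721 m.

227.7 m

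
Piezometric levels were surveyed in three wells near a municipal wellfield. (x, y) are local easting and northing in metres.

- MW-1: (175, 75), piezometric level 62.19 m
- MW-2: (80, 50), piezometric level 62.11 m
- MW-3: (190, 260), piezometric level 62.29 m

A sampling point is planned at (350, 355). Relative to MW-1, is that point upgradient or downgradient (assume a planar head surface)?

upgradient

Taking MW-1 as reference: MW-2−MW-1 = (-95, -25, -0.08); MW-3−MW-1 = (15, 185, +0.10).
Solve a·Δx + b·Δy = Δh: det = (-95)·185 − 15·(-25) = -17200.
∂h/∂x = [(-0.08)·185 − (+0.10)·(-25)] / -17200 = +0.0007151
∂h/∂y = [(-95)·(+0.10) − 15·(-0.08)] / -17200 = +0.0004826
Head at (350, 355) = 62.19 + (+0.0007151)·(175) + (+0.0004826)·(280) = 62.45 m.
That is higher than the 62.19 m at MW-1, so the point is upgradient.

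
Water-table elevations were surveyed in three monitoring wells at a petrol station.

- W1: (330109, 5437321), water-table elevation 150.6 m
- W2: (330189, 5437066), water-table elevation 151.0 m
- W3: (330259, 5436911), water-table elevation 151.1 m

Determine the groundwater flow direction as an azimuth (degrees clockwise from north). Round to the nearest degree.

061°

With h = a·x + b·y + c and W1 as origin, the differences give:
  80·a + (-255)·b = +0.4
  150·a + (-410)·b = +0.5
Eliminate b (×(-410) and ×(-255), subtract): 5450·a = -36.50 → a = ∂h/∂x = -0.006697
Back-substitute: b = ∂h/∂y = -0.003670.
Flow direction (−∇h) has components (+0.006697 E, +0.003670 N).
Azimuth = atan2(E, N) = atan2(+0.006697, +0.003670) = 61.3° ≈ 061°.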